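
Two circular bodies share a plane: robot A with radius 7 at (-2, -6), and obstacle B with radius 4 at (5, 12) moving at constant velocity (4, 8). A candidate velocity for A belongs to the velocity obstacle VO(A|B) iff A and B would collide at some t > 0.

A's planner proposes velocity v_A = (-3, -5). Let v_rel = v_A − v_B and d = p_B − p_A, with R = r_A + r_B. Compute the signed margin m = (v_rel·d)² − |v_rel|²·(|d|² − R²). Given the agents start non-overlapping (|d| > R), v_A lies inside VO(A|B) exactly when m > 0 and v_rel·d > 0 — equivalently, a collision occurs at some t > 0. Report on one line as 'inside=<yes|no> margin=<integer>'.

d = (7, 18),  |d|² = 373;  R = 7+4 = 11,  c = 373−11² = 252
v_rel = (-7, -13),  |v_rel|² = 218;  v_rel·d = (-7)·(7) + (-13)·(18) = -283
218·t² + 566·t + 252 = 0  ⇒  m = (-283)² − 218·252 = 25153
m = 25153 > 0,  v_rel·d = -283 < 0  ⇒  outside

inside=no margin=25153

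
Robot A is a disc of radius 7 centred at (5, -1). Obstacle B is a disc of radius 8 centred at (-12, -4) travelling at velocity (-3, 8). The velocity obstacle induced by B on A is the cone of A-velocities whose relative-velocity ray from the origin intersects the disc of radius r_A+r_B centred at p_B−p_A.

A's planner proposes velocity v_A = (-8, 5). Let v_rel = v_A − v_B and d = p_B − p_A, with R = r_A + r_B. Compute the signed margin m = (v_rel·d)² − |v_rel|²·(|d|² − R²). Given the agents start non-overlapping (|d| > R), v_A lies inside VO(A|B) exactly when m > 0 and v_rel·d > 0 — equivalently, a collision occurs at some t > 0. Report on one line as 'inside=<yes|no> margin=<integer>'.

d = (-17, -3),  |d|² = 298;  R = 7+8 = 15,  c = 298−15² = 73
v_rel = (-5, -3),  |v_rel|² = 34;  v_rel·d = (-5)·(-17) + (-3)·(-3) = 94
34·t² − 188·t + 73 = 0  ⇒  m = 94² − 34·73 = 6354
m = 6354 > 0,  v_rel·d = 94 > 0  ⇒  inside

inside=yes margin=6354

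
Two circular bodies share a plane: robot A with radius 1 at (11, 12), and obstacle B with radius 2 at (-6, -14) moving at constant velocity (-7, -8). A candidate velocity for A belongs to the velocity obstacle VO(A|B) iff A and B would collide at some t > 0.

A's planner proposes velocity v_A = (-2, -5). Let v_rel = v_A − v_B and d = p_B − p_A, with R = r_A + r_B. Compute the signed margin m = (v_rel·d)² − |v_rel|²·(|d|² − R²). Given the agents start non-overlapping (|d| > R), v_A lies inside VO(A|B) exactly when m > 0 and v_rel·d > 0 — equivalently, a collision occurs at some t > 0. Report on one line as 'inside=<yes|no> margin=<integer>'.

d = (-17, -26),  |d|² = 965;  R = 1+2 = 3,  c = 965−3² = 956
v_rel = (5, 3),  |v_rel|² = 34;  v_rel·d = (5)·(-17) + (3)·(-26) = -163
34·t² + 326·t + 956 = 0  ⇒  m = (-163)² − 34·956 = -5935
m = -5935 < 0,  v_rel·d = -163 < 0  ⇒  outside

inside=no margin=-5935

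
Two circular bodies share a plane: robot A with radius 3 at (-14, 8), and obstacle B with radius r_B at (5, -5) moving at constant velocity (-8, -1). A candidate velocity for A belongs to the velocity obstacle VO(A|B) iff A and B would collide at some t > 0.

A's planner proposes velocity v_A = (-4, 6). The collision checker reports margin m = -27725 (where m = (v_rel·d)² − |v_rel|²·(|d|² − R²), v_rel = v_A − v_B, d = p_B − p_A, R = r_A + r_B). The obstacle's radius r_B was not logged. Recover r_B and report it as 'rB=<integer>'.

m = -27725
d = (19, -13);  v_rel = (4, 7),  |v_rel|² = 65
v_rel×d = (4)·(-13) − (7)·(19) = -185
since m = R²·65 − (-185)²:  R² = (34225 + -27725) / 65 = 100
R = √100 = 10  ⇒  r_B = 10 − 3 = 7

rB=7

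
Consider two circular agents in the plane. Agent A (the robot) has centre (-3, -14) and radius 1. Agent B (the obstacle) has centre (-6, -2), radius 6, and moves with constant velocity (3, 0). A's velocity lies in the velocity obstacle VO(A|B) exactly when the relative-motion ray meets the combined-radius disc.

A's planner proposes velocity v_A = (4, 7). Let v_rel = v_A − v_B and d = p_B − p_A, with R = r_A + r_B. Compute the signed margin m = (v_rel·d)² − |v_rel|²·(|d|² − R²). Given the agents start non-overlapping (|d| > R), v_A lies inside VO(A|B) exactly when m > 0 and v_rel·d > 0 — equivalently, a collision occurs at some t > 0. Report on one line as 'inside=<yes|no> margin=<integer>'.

d = (-3, 12),  |d|² = 153;  R = 1+6 = 7,  c = 153−7² = 104
v_rel = (1, 7),  |v_rel|² = 50;  v_rel·d = (1)·(-3) + (7)·(12) = 81
50·t² − 162·t + 104 = 0  ⇒  m = 81² − 50·104 = 1361
m = 1361 > 0,  v_rel·d = 81 > 0  ⇒  inside

inside=yes margin=1361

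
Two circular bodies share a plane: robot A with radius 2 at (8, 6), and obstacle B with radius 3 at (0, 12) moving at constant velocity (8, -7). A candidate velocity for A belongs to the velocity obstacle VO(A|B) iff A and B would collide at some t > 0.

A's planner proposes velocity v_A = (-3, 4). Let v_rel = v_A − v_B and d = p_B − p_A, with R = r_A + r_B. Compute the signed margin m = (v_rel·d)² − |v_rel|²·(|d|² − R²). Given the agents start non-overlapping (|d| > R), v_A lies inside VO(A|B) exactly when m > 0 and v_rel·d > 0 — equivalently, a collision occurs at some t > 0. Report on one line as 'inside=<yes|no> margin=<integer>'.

d = (-8, 6),  |d|² = 100;  R = 2+3 = 5,  c = 100−5² = 75
v_rel = (-11, 11),  |v_rel|² = 242;  v_rel·d = (-11)·(-8) + (11)·(6) = 154
242·t² − 308·t + 75 = 0  ⇒  m = 154² − 242·75 = 5566
m = 5566 > 0,  v_rel·d = 154 > 0  ⇒  inside

inside=yes margin=5566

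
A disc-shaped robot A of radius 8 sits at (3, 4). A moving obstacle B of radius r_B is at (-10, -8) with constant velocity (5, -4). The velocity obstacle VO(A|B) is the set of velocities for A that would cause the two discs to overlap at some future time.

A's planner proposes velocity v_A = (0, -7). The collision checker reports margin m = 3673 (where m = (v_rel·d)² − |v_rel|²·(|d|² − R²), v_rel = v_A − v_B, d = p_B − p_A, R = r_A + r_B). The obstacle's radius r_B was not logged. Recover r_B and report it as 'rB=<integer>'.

m = 3673
d = (-13, -12);  v_rel = (-5, -3),  |v_rel|² = 34
v_rel×d = (-5)·(-12) − (-3)·(-13) = 21
since m = R²·34 − 21²:  R² = (441 + 3673) / 34 = 121
R = √121 = 11  ⇒  r_B = 11 − 8 = 3

rB=3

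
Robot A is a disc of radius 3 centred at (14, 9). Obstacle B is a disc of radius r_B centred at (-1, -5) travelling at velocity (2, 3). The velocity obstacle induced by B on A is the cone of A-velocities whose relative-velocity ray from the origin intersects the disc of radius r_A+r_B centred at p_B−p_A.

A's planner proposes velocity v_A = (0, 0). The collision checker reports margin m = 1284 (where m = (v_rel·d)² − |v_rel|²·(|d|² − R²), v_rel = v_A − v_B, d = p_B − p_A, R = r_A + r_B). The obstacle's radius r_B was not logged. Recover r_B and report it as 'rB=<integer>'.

m = 1284
d = (-15, -14);  v_rel = (-2, -3),  |v_rel|² = 13
v_rel×d = (-2)·(-14) − (-3)·(-15) = -17
since m = R²·13 − (-17)²:  R² = (289 + 1284) / 13 = 121
R = √121 = 11  ⇒  r_B = 11 − 3 = 8

rB=8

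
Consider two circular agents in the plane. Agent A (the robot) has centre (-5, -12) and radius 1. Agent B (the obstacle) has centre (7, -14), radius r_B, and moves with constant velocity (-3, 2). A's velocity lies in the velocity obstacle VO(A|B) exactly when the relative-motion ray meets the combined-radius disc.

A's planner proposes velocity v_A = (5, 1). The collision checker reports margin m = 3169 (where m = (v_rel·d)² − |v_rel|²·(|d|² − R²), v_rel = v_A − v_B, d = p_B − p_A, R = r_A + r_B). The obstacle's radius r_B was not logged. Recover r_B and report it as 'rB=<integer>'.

m = 3169
d = (12, -2);  v_rel = (8, -1),  |v_rel|² = 65
v_rel×d = (8)·(-2) − (-1)·(12) = -4
since m = R²·65 − (-4)²:  R² = (16 + 3169) / 65 = 49
R = √49 = 7  ⇒  r_B = 7 − 1 = 6

rB=6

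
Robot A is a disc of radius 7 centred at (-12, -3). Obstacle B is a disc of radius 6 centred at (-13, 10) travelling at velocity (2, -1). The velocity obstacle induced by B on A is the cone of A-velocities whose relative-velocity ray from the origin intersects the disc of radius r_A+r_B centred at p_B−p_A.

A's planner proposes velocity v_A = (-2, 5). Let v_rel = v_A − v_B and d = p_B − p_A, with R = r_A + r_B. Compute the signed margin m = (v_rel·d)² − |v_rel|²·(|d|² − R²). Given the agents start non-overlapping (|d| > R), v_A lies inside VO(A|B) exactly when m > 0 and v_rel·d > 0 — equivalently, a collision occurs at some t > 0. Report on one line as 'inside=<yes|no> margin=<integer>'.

d = (-1, 13),  |d|² = 170;  R = 7+6 = 13,  c = 170−13² = 1
v_rel = (-4, 6),  |v_rel|² = 52;  v_rel·d = (-4)·(-1) + (6)·(13) = 82
52·t² − 164·t + 1 = 0  ⇒  m = 82² − 52·1 = 6672
m = 6672 > 0,  v_rel·d = 82 > 0  ⇒  inside

inside=yes margin=6672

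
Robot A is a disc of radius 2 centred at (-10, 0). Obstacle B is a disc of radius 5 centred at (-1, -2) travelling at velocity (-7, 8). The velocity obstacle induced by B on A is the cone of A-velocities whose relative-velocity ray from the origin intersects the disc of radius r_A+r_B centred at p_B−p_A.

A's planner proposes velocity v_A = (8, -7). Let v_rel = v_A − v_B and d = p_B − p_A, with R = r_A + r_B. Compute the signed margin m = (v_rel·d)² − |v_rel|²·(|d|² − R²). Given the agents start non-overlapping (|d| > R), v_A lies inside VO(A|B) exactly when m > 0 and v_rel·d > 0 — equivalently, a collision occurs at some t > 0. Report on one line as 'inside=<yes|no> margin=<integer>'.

d = (9, -2),  |d|² = 85;  R = 2+5 = 7,  c = 85−7² = 36
v_rel = (15, -15),  |v_rel|² = 450;  v_rel·d = (15)·(9) + (-15)·(-2) = 165
450·t² − 330·t + 36 = 0  ⇒  m = 165² − 450·36 = 11025
m = 11025 > 0,  v_rel·d = 165 > 0  ⇒  inside

inside=yes margin=11025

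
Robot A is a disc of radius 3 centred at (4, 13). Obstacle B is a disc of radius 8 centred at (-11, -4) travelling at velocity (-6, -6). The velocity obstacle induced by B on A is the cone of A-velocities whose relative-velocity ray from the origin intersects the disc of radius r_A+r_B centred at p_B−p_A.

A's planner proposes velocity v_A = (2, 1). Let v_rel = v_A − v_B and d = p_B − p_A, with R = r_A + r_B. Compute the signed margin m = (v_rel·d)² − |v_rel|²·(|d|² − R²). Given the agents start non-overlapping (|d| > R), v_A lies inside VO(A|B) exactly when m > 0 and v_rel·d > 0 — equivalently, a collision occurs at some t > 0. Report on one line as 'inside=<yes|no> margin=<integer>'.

d = (-15, -17),  |d|² = 514;  R = 3+8 = 11,  c = 514−11² = 393
v_rel = (8, 7),  |v_rel|² = 113;  v_rel·d = (8)·(-15) + (7)·(-17) = -239
113·t² + 478·t + 393 = 0  ⇒  m = (-239)² − 113·393 = 12712
m = 12712 > 0,  v_rel·d = -239 < 0  ⇒  outside

inside=no margin=12712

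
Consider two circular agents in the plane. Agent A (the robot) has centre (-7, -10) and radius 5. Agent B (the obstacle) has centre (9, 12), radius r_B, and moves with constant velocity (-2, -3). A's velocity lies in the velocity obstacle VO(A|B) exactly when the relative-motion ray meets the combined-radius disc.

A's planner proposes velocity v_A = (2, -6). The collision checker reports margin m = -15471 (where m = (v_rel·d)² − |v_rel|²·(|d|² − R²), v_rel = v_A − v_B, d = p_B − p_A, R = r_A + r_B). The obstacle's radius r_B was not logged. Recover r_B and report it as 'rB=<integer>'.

m = -15471
d = (16, 22);  v_rel = (4, -3),  |v_rel|² = 25
v_rel×d = (4)·(22) − (-3)·(16) = 136
since m = R²·25 − 136²:  R² = (18496 + -15471) / 25 = 121
R = √121 = 11  ⇒  r_B = 11 − 5 = 6

rB=6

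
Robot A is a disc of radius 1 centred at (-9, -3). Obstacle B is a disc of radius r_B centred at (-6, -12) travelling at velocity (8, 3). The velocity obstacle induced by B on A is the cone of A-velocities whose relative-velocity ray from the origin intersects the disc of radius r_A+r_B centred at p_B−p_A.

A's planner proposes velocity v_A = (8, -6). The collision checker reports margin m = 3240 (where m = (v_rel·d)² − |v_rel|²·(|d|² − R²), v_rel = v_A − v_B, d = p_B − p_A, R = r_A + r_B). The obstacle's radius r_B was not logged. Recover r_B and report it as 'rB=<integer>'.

m = 3240
d = (3, -9);  v_rel = (0, -9),  |v_rel|² = 81
v_rel×d = (0)·(-9) − (-9)·(3) = 27
since m = R²·81 − 27²:  R² = (729 + 3240) / 81 = 49
R = √49 = 7  ⇒  r_B = 7 − 1 = 6

rB=6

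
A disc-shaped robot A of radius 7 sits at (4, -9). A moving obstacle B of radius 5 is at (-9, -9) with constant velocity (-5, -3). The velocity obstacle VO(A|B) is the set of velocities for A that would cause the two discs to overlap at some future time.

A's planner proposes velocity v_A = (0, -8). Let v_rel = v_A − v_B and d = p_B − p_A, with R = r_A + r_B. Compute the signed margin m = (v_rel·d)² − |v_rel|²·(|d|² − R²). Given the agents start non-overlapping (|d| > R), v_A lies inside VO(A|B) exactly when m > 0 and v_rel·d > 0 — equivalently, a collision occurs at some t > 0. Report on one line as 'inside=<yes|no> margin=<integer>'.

d = (-13, 0),  |d|² = 169;  R = 7+5 = 12,  c = 169−12² = 25
v_rel = (5, -5),  |v_rel|² = 50;  v_rel·d = (5)·(-13) + (-5)·(0) = -65
50·t² + 130·t + 25 = 0  ⇒  m = (-65)² − 50·25 = 2975
m = 2975 > 0,  v_rel·d = -65 < 0  ⇒  outside

inside=no margin=2975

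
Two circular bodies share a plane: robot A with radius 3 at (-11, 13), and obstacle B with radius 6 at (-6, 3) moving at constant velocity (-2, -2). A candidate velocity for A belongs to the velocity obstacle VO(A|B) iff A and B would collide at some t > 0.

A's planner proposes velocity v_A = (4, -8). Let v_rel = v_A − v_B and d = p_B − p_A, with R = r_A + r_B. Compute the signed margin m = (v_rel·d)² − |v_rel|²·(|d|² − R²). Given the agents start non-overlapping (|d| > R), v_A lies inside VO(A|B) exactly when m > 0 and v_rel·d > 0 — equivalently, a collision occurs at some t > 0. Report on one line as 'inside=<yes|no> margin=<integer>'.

d = (5, -10),  |d|² = 125;  R = 3+6 = 9,  c = 125−9² = 44
v_rel = (6, -6),  |v_rel|² = 72;  v_rel·d = (6)·(5) + (-6)·(-10) = 90
72·t² − 180·t + 44 = 0  ⇒  m = 90² − 72·44 = 4932
m = 4932 > 0,  v_rel·d = 90 > 0  ⇒  inside

inside=yes margin=4932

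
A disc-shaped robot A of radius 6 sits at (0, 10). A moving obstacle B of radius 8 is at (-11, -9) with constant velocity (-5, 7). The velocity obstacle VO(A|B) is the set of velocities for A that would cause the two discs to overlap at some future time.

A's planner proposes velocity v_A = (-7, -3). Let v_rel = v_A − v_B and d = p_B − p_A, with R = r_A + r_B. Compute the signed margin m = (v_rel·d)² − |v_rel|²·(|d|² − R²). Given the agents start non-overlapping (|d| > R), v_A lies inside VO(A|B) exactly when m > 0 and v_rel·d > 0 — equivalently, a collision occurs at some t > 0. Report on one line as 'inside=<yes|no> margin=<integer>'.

d = (-11, -19),  |d|² = 482;  R = 6+8 = 14,  c = 482−14² = 286
v_rel = (-2, -10),  |v_rel|² = 104;  v_rel·d = (-2)·(-11) + (-10)·(-19) = 212
104·t² − 424·t + 286 = 0  ⇒  m = 212² − 104·286 = 15200
m = 15200 > 0,  v_rel·d = 212 > 0  ⇒  inside

inside=yes margin=15200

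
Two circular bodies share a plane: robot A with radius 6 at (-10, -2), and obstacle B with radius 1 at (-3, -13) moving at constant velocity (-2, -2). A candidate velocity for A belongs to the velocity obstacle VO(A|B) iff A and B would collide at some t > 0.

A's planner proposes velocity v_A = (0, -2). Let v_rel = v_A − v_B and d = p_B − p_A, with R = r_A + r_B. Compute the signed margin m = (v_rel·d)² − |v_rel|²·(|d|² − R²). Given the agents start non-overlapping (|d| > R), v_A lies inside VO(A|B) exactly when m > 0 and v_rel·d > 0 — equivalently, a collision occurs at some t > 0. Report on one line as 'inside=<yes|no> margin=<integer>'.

d = (7, -11),  |d|² = 170;  R = 6+1 = 7,  c = 170−7² = 121
v_rel = (2, 0),  |v_rel|² = 4;  v_rel·d = (2)·(7) + (0)·(-11) = 14
4·t² − 28·t + 121 = 0  ⇒  m = 14² − 4·121 = -288
m = -288 < 0,  v_rel·d = 14 > 0  ⇒  outside

inside=no margin=-288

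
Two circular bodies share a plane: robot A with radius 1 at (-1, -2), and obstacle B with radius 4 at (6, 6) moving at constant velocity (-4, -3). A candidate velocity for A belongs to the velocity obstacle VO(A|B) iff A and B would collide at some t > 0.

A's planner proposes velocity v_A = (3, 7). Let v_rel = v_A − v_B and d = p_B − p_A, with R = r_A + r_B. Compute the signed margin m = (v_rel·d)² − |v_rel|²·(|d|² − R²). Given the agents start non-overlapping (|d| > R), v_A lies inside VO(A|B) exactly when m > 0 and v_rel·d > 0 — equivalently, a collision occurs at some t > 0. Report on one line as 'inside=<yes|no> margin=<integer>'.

d = (7, 8),  |d|² = 113;  R = 1+4 = 5,  c = 113−5² = 88
v_rel = (7, 10),  |v_rel|² = 149;  v_rel·d = (7)·(7) + (10)·(8) = 129
149·t² − 258·t + 88 = 0  ⇒  m = 129² − 149·88 = 3529
m = 3529 > 0,  v_rel·d = 129 > 0  ⇒  inside

inside=yes margin=3529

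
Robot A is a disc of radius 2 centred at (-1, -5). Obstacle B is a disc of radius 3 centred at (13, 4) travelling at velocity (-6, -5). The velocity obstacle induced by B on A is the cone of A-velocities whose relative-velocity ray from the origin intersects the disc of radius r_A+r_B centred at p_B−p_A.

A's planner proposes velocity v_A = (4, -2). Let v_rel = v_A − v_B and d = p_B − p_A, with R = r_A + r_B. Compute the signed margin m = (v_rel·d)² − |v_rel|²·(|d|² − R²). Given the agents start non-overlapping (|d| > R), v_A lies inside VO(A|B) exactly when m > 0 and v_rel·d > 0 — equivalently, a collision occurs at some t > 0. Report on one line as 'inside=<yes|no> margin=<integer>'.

d = (14, 9),  |d|² = 277;  R = 2+3 = 5,  c = 277−5² = 252
v_rel = (10, 3),  |v_rel|² = 109;  v_rel·d = (10)·(14) + (3)·(9) = 167
109·t² − 334·t + 252 = 0  ⇒  m = 167² − 109·252 = 421
m = 421 > 0,  v_rel·d = 167 > 0  ⇒  inside

inside=yes margin=421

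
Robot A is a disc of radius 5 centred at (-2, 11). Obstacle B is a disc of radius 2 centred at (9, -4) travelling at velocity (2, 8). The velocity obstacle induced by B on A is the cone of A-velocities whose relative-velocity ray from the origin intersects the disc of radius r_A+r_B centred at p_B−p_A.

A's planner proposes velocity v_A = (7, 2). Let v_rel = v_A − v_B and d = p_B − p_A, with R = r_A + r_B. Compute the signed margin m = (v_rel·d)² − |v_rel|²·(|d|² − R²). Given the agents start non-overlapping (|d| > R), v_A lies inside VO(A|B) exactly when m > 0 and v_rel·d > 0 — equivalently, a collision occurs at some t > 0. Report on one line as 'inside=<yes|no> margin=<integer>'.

d = (11, -15),  |d|² = 346;  R = 5+2 = 7,  c = 346−7² = 297
v_rel = (5, -6),  |v_rel|² = 61;  v_rel·d = (5)·(11) + (-6)·(-15) = 145
61·t² − 290·t + 297 = 0  ⇒  m = 145² − 61·297 = 2908
m = 2908 > 0,  v_rel·d = 145 > 0  ⇒  inside

inside=yes margin=2908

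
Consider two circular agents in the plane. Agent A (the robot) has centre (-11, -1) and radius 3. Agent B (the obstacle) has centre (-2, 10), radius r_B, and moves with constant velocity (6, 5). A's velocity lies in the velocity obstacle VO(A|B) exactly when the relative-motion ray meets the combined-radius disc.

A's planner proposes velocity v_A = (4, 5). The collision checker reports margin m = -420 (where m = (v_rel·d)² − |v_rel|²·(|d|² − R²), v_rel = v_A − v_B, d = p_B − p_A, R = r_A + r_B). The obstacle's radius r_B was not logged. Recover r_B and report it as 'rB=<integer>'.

m = -420
d = (9, 11);  v_rel = (-2, 0),  |v_rel|² = 4
v_rel×d = (-2)·(11) − (0)·(9) = -22
since m = R²·4 − (-22)²:  R² = (484 + -420) / 4 = 16
R = √16 = 4  ⇒  r_B = 4 − 3 = 1

rB=1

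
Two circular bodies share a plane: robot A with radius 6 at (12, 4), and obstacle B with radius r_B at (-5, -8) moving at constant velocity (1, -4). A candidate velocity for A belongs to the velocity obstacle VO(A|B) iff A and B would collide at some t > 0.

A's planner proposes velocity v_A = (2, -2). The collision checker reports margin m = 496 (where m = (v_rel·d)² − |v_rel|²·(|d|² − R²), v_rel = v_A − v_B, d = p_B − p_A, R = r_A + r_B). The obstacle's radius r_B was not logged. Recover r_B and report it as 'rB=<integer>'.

m = 496
d = (-17, -12);  v_rel = (1, 2),  |v_rel|² = 5
v_rel×d = (1)·(-12) − (2)·(-17) = 22
since m = R²·5 − 22²:  R² = (484 + 496) / 5 = 196
R = √196 = 14  ⇒  r_B = 14 − 6 = 8

rB=8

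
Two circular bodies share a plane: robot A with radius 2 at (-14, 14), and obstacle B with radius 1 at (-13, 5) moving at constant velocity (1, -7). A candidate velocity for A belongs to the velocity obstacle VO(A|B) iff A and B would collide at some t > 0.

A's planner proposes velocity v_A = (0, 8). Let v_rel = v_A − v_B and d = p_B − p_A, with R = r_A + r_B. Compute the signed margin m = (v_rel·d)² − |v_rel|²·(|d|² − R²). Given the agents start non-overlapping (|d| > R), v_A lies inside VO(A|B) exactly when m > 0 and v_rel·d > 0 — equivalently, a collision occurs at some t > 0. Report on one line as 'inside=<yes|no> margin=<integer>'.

d = (1, -9),  |d|² = 82;  R = 2+1 = 3,  c = 82−3² = 73
v_rel = (-1, 15),  |v_rel|² = 226;  v_rel·d = (-1)·(1) + (15)·(-9) = -136
226·t² + 272·t + 73 = 0  ⇒  m = (-136)² − 226·73 = 1998
m = 1998 > 0,  v_rel·d = -136 < 0  ⇒  outside

inside=no margin=1998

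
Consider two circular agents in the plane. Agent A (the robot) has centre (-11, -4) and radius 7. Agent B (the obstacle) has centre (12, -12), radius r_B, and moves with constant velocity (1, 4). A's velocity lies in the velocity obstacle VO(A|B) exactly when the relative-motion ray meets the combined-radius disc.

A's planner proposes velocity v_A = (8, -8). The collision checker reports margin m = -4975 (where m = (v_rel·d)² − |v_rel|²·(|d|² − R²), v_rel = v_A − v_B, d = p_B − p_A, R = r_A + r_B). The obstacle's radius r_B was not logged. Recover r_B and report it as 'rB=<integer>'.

m = -4975
d = (23, -8);  v_rel = (7, -12),  |v_rel|² = 193
v_rel×d = (7)·(-8) − (-12)·(23) = 220
since m = R²·193 − 220²:  R² = (48400 + -4975) / 193 = 225
R = √225 = 15  ⇒  r_B = 15 − 7 = 8

rB=8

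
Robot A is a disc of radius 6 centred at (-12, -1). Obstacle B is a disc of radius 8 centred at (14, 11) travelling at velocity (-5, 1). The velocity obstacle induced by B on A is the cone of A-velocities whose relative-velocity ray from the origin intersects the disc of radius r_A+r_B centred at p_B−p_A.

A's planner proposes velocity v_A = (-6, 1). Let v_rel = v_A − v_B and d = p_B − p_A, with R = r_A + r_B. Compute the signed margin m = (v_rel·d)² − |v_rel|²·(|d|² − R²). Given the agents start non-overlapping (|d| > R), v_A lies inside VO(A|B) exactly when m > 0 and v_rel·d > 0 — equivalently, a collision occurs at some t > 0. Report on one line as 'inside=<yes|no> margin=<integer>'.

d = (26, 12),  |d|² = 820;  R = 6+8 = 14,  c = 820−14² = 624
v_rel = (-1, 0),  |v_rel|² = 1;  v_rel·d = (-1)·(26) + (0)·(12) = -26
1·t² + 52·t + 624 = 0  ⇒  m = (-26)² − 1·624 = 52
m = 52 > 0,  v_rel·d = -26 < 0  ⇒  outside

inside=no margin=52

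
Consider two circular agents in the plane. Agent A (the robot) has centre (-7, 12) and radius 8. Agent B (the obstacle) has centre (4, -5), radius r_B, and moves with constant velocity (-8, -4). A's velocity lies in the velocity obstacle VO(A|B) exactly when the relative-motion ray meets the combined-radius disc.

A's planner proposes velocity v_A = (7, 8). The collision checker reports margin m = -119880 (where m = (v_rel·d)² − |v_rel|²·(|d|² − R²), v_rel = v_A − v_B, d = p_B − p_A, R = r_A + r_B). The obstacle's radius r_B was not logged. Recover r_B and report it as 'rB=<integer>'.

m = -119880
d = (11, -17);  v_rel = (15, 12),  |v_rel|² = 369
v_rel×d = (15)·(-17) − (12)·(11) = -387
since m = R²·369 − (-387)²:  R² = (149769 + -119880) / 369 = 81
R = √81 = 9  ⇒  r_B = 9 − 8 = 1

rB=1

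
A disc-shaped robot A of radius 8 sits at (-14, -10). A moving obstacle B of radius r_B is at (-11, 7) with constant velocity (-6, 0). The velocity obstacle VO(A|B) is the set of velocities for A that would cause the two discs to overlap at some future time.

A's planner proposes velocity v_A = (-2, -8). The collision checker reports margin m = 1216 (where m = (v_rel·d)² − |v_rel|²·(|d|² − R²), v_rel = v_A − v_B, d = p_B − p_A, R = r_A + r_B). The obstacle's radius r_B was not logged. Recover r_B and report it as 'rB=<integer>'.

m = 1216
d = (3, 17);  v_rel = (4, -8),  |v_rel|² = 80
v_rel×d = (4)·(17) − (-8)·(3) = 92
since m = R²·80 − 92²:  R² = (8464 + 1216) / 80 = 121
R = √121 = 11  ⇒  r_B = 11 − 8 = 3

rB=3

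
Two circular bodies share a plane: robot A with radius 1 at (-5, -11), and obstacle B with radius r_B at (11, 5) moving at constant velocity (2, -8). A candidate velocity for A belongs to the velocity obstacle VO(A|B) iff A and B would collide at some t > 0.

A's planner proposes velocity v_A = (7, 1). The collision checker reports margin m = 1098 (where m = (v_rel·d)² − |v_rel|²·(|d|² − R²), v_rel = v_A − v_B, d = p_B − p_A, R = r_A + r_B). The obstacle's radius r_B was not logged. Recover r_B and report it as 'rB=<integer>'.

m = 1098
d = (16, 16);  v_rel = (5, 9),  |v_rel|² = 106
v_rel×d = (5)·(16) − (9)·(16) = -64
since m = R²·106 − (-64)²:  R² = (4096 + 1098) / 106 = 49
R = √49 = 7  ⇒  r_B = 7 − 1 = 6

rB=6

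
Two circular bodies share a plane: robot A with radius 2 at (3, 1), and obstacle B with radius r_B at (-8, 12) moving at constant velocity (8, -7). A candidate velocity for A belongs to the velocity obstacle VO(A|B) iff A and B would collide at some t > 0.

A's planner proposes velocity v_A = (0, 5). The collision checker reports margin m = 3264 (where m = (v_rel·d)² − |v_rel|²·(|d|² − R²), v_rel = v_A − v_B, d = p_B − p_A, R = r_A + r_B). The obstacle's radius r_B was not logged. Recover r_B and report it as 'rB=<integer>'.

m = 3264
d = (-11, 11);  v_rel = (-8, 12),  |v_rel|² = 208
v_rel×d = (-8)·(11) − (12)·(-11) = 44
since m = R²·208 − 44²:  R² = (1936 + 3264) / 208 = 25
R = √25 = 5  ⇒  r_B = 5 − 2 = 3

rB=3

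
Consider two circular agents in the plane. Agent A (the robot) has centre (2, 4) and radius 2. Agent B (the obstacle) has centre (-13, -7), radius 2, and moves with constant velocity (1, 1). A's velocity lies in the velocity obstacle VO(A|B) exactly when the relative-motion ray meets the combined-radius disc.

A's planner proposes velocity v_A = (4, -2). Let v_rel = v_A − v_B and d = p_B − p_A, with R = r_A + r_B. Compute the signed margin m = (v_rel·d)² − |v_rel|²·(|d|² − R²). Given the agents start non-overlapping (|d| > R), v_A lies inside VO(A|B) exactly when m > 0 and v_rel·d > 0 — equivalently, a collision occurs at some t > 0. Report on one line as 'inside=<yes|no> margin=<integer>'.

d = (-15, -11),  |d|² = 346;  R = 2+2 = 4,  c = 346−4² = 330
v_rel = (3, -3),  |v_rel|² = 18;  v_rel·d = (3)·(-15) + (-3)·(-11) = -12
18·t² + 24·t + 330 = 0  ⇒  m = (-12)² − 18·330 = -5796
m = -5796 < 0,  v_rel·d = -12 < 0  ⇒  outside

inside=no margin=-5796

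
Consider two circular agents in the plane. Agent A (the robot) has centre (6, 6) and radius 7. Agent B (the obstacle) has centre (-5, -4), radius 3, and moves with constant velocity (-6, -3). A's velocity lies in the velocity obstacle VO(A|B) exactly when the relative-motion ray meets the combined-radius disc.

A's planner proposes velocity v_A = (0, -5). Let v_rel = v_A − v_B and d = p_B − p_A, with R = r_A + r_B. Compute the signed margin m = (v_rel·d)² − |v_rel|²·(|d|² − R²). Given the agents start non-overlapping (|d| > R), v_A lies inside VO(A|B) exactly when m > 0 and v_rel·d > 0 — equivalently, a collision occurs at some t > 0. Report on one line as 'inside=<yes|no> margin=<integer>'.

d = (-11, -10),  |d|² = 221;  R = 7+3 = 10,  c = 221−10² = 121
v_rel = (6, -2),  |v_rel|² = 40;  v_rel·d = (6)·(-11) + (-2)·(-10) = -46
40·t² + 92·t + 121 = 0  ⇒  m = (-46)² − 40·121 = -2724
m = -2724 < 0,  v_rel·d = -46 < 0  ⇒  outside

inside=no margin=-2724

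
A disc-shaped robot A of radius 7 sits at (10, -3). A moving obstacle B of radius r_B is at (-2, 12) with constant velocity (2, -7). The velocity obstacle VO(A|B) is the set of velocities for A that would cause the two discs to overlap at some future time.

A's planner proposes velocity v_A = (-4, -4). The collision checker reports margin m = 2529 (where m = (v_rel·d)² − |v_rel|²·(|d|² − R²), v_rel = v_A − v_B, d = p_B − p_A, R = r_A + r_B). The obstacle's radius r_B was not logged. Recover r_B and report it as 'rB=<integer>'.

m = 2529
d = (-12, 15);  v_rel = (-6, 3),  |v_rel|² = 45
v_rel×d = (-6)·(15) − (3)·(-12) = -54
since m = R²·45 − (-54)²:  R² = (2916 + 2529) / 45 = 121
R = √121 = 11  ⇒  r_B = 11 − 7 = 4

rB=4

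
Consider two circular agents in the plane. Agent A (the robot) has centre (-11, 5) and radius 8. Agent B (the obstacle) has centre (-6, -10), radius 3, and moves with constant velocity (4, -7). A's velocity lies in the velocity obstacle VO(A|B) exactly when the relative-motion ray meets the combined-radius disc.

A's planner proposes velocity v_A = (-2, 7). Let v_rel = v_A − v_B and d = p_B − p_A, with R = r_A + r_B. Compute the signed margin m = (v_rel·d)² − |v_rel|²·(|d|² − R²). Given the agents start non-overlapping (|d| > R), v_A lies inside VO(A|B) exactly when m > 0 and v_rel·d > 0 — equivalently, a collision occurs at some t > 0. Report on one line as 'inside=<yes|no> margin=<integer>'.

d = (5, -15),  |d|² = 250;  R = 8+3 = 11,  c = 250−11² = 129
v_rel = (-6, 14),  |v_rel|² = 232;  v_rel·d = (-6)·(5) + (14)·(-15) = -240
232·t² + 480·t + 129 = 0  ⇒  m = (-240)² − 232·129 = 27672
m = 27672 > 0,  v_rel·d = -240 < 0  ⇒  outside

inside=no margin=27672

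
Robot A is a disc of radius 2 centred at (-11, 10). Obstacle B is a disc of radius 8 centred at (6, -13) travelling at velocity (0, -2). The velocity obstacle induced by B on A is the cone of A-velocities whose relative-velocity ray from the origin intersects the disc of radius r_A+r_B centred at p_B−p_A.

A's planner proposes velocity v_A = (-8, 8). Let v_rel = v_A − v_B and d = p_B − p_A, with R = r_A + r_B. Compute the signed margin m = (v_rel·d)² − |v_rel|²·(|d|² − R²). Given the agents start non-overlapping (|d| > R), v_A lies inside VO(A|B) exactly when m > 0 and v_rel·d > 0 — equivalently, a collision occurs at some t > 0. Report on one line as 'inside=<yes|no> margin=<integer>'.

d = (17, -23),  |d|² = 818;  R = 2+8 = 10,  c = 818−10² = 718
v_rel = (-8, 10),  |v_rel|² = 164;  v_rel·d = (-8)·(17) + (10)·(-23) = -366
164·t² + 732·t + 718 = 0  ⇒  m = (-366)² − 164·718 = 16204
m = 16204 > 0,  v_rel·d = -366 < 0  ⇒  outside

inside=no margin=16204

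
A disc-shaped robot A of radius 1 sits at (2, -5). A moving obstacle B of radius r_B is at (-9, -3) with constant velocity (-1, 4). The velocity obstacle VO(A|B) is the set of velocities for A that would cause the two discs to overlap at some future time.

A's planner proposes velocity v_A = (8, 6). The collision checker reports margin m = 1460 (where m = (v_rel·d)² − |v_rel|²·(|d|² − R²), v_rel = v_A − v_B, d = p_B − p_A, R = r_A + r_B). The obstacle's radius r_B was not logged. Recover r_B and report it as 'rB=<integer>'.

m = 1460
d = (-11, 2);  v_rel = (9, 2),  |v_rel|² = 85
v_rel×d = (9)·(2) − (2)·(-11) = 40
since m = R²·85 − 40²:  R² = (1600 + 1460) / 85 = 36
R = √36 = 6  ⇒  r_B = 6 − 1 = 5

rB=5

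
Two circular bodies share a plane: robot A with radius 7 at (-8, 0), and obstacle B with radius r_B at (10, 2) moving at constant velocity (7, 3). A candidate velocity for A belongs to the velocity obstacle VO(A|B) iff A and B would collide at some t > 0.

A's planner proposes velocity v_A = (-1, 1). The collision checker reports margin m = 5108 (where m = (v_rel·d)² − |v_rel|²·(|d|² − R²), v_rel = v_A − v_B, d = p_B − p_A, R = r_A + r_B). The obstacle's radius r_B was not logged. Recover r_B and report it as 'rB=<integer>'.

m = 5108
d = (18, 2);  v_rel = (-8, -2),  |v_rel|² = 68
v_rel×d = (-8)·(2) − (-2)·(18) = 20
since m = R²·68 − 20²:  R² = (400 + 5108) / 68 = 81
R = √81 = 9  ⇒  r_B = 9 − 7 = 2

rB=2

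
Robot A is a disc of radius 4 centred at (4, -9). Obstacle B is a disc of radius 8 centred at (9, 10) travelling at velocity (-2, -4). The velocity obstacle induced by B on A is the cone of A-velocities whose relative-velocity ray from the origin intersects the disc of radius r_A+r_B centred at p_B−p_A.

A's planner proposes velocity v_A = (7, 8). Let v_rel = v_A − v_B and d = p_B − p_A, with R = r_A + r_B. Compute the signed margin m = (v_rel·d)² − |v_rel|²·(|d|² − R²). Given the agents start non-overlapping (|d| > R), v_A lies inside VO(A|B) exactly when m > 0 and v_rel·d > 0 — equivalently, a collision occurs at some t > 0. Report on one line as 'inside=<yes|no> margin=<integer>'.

d = (5, 19),  |d|² = 386;  R = 4+8 = 12,  c = 386−12² = 242
v_rel = (9, 12),  |v_rel|² = 225;  v_rel·d = (9)·(5) + (12)·(19) = 273
225·t² − 546·t + 242 = 0  ⇒  m = 273² − 225·242 = 20079
m = 20079 > 0,  v_rel·d = 273 > 0  ⇒  inside

inside=yes margin=20079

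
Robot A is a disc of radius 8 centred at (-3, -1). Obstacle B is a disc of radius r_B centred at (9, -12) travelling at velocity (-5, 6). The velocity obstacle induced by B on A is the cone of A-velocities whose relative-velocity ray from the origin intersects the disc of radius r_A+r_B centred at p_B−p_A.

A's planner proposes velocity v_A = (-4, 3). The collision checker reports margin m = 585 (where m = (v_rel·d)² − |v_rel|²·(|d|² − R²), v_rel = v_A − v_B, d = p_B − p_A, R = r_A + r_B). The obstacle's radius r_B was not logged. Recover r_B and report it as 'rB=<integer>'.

m = 585
d = (12, -11);  v_rel = (1, -3),  |v_rel|² = 10
v_rel×d = (1)·(-11) − (-3)·(12) = 25
since m = R²·10 − 25²:  R² = (625 + 585) / 10 = 121
R = √121 = 11  ⇒  r_B = 11 − 8 = 3

rB=3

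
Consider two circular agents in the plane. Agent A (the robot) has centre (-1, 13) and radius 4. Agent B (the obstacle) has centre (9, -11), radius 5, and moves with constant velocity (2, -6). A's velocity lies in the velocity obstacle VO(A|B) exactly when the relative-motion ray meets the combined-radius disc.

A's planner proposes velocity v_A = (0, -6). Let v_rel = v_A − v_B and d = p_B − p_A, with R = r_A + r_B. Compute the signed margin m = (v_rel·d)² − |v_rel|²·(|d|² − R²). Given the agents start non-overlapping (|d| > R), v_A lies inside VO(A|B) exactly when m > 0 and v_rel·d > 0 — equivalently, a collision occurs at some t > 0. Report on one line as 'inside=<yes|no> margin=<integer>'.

d = (10, -24),  |d|² = 676;  R = 4+5 = 9,  c = 676−9² = 595
v_rel = (-2, 0),  |v_rel|² = 4;  v_rel·d = (-2)·(10) + (0)·(-24) = -20
4·t² + 40·t + 595 = 0  ⇒  m = (-20)² − 4·595 = -1980
m = -1980 < 0,  v_rel·d = -20 < 0  ⇒  outside

inside=no margin=-1980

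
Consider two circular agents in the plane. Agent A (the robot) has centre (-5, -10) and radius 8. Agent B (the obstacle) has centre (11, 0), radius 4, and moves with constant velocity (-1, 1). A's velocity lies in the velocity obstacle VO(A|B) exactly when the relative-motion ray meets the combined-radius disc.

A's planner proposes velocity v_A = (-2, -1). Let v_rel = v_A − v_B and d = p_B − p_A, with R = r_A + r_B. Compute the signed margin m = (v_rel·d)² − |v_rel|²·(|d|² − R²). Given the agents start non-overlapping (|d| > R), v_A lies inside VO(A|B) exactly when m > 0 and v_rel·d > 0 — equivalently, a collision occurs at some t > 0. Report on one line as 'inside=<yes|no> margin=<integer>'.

d = (16, 10),  |d|² = 356;  R = 8+4 = 12,  c = 356−12² = 212
v_rel = (-1, -2),  |v_rel|² = 5;  v_rel·d = (-1)·(16) + (-2)·(10) = -36
5·t² + 72·t + 212 = 0  ⇒  m = (-36)² − 5·212 = 236
m = 236 > 0,  v_rel·d = -36 < 0  ⇒  outside

inside=no margin=236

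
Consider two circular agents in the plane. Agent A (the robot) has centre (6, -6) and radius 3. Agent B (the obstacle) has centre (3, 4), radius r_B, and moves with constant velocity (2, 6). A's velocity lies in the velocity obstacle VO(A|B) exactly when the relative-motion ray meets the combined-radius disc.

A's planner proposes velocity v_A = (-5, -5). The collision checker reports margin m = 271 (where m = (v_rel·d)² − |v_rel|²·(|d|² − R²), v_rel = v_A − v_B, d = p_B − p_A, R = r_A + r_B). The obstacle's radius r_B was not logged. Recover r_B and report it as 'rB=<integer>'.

m = 271
d = (-3, 10);  v_rel = (-7, -11),  |v_rel|² = 170
v_rel×d = (-7)·(10) − (-11)·(-3) = -103
since m = R²·170 − (-103)²:  R² = (10609 + 271) / 170 = 64
R = √64 = 8  ⇒  r_B = 8 − 3 = 5

rB=5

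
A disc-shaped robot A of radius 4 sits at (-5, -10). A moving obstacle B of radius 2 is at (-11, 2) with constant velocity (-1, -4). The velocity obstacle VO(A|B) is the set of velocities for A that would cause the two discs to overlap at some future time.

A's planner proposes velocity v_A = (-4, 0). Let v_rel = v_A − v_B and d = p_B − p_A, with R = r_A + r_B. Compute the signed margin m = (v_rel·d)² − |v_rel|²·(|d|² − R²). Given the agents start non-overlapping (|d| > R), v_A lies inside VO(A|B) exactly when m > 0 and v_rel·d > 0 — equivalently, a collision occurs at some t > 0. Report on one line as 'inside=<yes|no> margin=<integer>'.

d = (-6, 12),  |d|² = 180;  R = 4+2 = 6,  c = 180−6² = 144
v_rel = (-3, 4),  |v_rel|² = 25;  v_rel·d = (-3)·(-6) + (4)·(12) = 66
25·t² − 132·t + 144 = 0  ⇒  m = 66² − 25·144 = 756
m = 756 > 0,  v_rel·d = 66 > 0  ⇒  inside

inside=yes margin=756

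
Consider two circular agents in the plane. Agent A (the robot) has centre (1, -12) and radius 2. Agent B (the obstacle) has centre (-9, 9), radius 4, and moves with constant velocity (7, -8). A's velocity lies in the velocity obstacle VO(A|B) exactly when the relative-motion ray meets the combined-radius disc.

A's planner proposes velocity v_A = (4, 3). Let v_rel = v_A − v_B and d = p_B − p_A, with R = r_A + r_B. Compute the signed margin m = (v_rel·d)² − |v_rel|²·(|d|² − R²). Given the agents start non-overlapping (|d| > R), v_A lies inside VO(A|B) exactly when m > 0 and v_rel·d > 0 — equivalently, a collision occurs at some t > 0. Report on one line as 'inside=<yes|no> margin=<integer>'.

d = (-10, 21),  |d|² = 541;  R = 2+4 = 6,  c = 541−6² = 505
v_rel = (-3, 11),  |v_rel|² = 130;  v_rel·d = (-3)·(-10) + (11)·(21) = 261
130·t² − 522·t + 505 = 0  ⇒  m = 261² − 130·505 = 2471
m = 2471 > 0,  v_rel·d = 261 > 0  ⇒  inside

inside=yes margin=2471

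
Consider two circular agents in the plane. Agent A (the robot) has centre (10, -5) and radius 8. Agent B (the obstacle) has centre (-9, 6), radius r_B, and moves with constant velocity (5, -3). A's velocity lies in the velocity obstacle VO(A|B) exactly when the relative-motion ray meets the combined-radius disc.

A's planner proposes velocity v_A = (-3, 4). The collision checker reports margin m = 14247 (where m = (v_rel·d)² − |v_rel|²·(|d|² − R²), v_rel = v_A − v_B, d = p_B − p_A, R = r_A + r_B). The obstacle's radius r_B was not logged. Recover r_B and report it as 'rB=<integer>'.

m = 14247
d = (-19, 11);  v_rel = (-8, 7),  |v_rel|² = 113
v_rel×d = (-8)·(11) − (7)·(-19) = 45
since m = R²·113 − 45²:  R² = (2025 + 14247) / 113 = 144
R = √144 = 12  ⇒  r_B = 12 − 8 = 4

rB=4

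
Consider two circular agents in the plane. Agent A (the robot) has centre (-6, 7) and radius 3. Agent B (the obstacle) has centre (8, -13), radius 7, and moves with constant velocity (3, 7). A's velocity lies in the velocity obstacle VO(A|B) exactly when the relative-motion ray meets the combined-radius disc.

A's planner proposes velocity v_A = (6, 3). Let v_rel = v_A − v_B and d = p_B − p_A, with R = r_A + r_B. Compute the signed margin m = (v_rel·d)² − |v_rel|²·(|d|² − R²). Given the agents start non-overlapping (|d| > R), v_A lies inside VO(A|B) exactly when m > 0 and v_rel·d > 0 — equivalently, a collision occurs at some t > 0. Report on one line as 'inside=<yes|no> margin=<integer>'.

d = (14, -20),  |d|² = 596;  R = 3+7 = 10,  c = 596−10² = 496
v_rel = (3, -4),  |v_rel|² = 25;  v_rel·d = (3)·(14) + (-4)·(-20) = 122
25·t² − 244·t + 496 = 0  ⇒  m = 122² − 25·496 = 2484
m = 2484 > 0,  v_rel·d = 122 > 0  ⇒  inside

inside=yes margin=2484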